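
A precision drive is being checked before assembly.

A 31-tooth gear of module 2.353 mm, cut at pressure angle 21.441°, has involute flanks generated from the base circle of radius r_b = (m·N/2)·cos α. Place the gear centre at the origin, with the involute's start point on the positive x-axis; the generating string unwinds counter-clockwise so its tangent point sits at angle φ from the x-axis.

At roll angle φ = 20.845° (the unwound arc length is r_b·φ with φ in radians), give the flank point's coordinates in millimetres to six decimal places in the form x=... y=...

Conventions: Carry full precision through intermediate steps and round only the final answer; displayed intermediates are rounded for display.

class = single-mesh tooth geometry [base-circle involute, m = 2.353, 31T]
pitch radius r_p = m·N/2 = 2.353·31/2 = 36.471500
base radius r_b = r_p·cos α = 36.471500·cos 21.441° = 33.947471
roll angle φ = 20.845° = 0.36381388 rad
x = r_b·(cos φ + φ·sin φ) = 36.120326
y = r_b·(sin φ − φ·cos φ) = 0.537731

x=36.120326 y=0.537731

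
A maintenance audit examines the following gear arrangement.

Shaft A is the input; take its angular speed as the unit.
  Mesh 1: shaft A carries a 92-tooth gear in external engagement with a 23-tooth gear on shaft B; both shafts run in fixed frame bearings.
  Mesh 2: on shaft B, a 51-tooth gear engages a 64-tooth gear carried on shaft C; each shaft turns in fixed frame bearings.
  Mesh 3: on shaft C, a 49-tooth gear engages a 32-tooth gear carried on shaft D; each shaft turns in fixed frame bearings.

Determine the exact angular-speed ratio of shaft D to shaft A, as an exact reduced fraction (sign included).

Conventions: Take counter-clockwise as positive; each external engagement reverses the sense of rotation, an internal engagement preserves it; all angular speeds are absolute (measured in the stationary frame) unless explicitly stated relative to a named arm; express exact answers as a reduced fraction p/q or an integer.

-2499/512

class = fixed-axis compound train [3 meshes; 3 ratios multiply, 3 sense flips]
mesh 1 [92T→23T]: running ratio 4, sense −
mesh 2 [51T→64T]: running ratio 51/16, sense +
mesh 3 [49T→32T]: running ratio 2499/512, sense −
ω_out/ω_in = -2499/512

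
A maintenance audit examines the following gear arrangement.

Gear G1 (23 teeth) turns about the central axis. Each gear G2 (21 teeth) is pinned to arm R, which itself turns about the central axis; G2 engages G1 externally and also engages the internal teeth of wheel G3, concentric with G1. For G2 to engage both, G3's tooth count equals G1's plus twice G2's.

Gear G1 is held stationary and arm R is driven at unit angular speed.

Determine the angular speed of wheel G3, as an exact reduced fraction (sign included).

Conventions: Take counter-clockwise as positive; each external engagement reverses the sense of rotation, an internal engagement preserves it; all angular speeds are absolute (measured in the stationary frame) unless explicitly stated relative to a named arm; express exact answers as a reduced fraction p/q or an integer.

recognized (axles ride arm R): planetary set, 23/21/65 teeth
ring teeth: 23 + 2·21 = 65
23(ω_sun−ω_arm) = −65(ω_ring−ω_arm),  ω_sun = 0, ω_arm = 1
ω_ring = 1 − (23/65)(0−1) = 88/65
exact speed ratio = 88/65

88/65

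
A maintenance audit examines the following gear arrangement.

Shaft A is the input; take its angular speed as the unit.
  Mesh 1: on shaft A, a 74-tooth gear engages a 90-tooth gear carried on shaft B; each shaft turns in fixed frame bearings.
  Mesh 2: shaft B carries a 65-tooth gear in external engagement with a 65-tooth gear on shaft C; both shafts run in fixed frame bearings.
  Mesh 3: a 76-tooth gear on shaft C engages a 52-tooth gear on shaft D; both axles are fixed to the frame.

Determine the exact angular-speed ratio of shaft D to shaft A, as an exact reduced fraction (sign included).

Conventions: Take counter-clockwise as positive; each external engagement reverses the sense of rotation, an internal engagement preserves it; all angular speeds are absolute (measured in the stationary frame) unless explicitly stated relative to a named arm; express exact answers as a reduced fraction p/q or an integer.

-703/585

class = fixed-axis compound train [3 meshes; 3 ratios multiply, 3 sense flips]
mesh 1 [74T→90T]: running ratio 37/45, sense −
mesh 2 [65T→65T]: running ratio 37/45, sense +
mesh 3 [76T→52T]: running ratio 703/585, sense −
ω_out/ω_in = -703/585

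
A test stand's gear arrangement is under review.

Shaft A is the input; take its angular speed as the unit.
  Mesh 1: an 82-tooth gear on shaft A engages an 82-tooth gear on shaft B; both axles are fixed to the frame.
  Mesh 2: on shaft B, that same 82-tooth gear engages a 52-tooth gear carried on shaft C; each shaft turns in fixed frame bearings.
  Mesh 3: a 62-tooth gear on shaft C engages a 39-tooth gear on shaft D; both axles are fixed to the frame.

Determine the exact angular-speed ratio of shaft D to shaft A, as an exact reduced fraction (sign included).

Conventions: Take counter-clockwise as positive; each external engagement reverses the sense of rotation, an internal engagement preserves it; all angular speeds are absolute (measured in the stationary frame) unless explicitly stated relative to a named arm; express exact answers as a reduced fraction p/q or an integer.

class = fixed-axis compound train [3 meshes; 3 ratios multiply, 3 sense flips]
mesh 1 [82T→82T]: running ratio 1, sense −
mesh 2 [82T→52T]: running ratio 41/26, sense +
mesh 3 [62T→39T]: running ratio 1271/507, sense −
ω_out/ω_in = -1271/507

-1271/507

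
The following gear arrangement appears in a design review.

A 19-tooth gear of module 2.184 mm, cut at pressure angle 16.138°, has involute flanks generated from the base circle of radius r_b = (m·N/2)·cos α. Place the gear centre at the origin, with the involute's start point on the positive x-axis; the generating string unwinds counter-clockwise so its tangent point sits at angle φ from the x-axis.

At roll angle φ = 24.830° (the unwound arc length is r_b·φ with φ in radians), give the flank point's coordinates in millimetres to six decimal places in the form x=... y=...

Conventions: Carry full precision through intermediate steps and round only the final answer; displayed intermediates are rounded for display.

x=21.714989 y=0.530615

topology: single-mesh involute geometry — m = 2.184, N = 19
pitch radius r_p = m·N/2 = 2.184·19/2 = 20.748000
base radius r_b = r_p·cos α = 20.748000·cos 16.138° = 19.930425
roll angle φ = 24.830° = 0.43336525 rad
x = r_b·(cos φ + φ·sin φ) = 21.714989
y = r_b·(sin φ − φ·cos φ) = 0.530615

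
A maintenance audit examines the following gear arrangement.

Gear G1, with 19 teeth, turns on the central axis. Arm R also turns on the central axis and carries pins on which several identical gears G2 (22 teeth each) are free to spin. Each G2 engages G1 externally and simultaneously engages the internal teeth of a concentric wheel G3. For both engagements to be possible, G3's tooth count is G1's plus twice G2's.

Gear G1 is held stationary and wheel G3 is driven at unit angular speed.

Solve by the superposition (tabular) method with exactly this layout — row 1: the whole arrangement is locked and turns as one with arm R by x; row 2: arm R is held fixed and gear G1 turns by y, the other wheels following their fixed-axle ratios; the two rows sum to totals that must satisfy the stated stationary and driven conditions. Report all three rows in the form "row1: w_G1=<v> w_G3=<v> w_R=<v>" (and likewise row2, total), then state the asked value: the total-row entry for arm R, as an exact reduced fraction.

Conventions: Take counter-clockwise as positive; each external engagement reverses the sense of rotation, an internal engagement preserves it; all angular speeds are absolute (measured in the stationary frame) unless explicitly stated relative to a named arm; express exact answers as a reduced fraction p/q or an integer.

row1: w_G1=63/82 w_G3=63/82 w_R=63/82
row2: w_G1=-63/82 w_G3=19/82 w_R=0
total: w_G1=0 w_G3=1 w_R=63/82
asked value: 63/82

class = planetary set [G3 = 19+2·22 = 63; Willis about the carrier]
row 1 (train locked, turned with arm): all members turn x
superposition row 2 [arm held]: sun y, ring −(19/63)·y, arm 0
boundary: total ω_sun = x + y = 0 and total ω_ring = x − (19/63)·y = 1  ⇒  y = -63/82, x = 63/82
row 2 ring = −(19/63)·(-63/82) = 19/82
totals (row 1 + row 2): sun 63/82 + (-63/82) = 0, ring 63/82 + 19/82 = 1, arm 63/82 + 0 = 63/82
asked cell (total, arm) = 63/82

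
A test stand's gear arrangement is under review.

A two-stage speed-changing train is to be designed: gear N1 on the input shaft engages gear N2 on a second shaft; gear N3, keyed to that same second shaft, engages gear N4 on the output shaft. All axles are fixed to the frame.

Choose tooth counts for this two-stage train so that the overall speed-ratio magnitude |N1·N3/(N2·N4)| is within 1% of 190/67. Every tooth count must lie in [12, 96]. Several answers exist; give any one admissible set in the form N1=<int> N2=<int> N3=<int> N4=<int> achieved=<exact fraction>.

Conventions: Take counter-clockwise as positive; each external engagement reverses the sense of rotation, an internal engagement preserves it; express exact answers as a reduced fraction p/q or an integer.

N1=24 N2=12 N3=95 N4=67 achieved=190/67

topology: fixed-axis compound train — 2 stages, target 190/67
target = 190/67 in lowest terms: an exact hit needs N1·N3 = k·190 and N2·N4 = k·67 for one integer k, every count in [12, 96]; additionally prefer no 1:1 stage (N1 ≠ N2, N3 ≠ N4)
k = 1…11: no 1:1-free in-range split of k·190 and k·67 into factor pairs; take k = 12
k = 12: N1·N3 = 2280 = 24·95, N2·N4 = 804 = 12·67
achieved = 24·95/(12·67) = 190/67; |achieved − target| = 0 ≤ 19/670 ✓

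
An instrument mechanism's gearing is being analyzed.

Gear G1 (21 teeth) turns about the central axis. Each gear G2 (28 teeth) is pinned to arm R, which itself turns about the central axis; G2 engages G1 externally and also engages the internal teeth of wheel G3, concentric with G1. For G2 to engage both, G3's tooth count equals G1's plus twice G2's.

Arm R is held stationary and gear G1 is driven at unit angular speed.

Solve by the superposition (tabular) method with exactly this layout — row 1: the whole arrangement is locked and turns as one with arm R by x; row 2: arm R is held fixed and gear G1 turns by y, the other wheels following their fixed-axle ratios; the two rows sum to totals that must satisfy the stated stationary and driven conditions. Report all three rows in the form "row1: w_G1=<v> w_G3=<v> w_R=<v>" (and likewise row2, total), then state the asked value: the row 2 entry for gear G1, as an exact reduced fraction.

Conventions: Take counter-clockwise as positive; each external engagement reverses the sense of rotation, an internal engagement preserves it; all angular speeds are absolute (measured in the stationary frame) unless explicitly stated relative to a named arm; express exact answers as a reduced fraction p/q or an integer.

row1: w_G1=0 w_G3=0 w_R=0
row2: w_G1=1 w_G3=-3/11 w_R=0
total: w_G1=1 w_G3=-3/11 w_R=0
asked value: 1

planetary set (21T centre, 28T on arm, 77T internal) — Willis relation
row 1: whole set turns with the arm by x
row 2 (arm held, sun turns y): ω_ring = −(21/77)·y, ω_arm = 0
boundary: total ω_arm = x = 0 and total ω_sun = x + y = 1  ⇒  y = 1, x = 0
row 2 ring = −(21/77)·1 = -3/11
totals (row 1 + row 2): sun 0 + 1 = 1, ring 0 + (-3/11) = -3/11, arm 0 + 0 = 0
asked cell (row2, sun) = 1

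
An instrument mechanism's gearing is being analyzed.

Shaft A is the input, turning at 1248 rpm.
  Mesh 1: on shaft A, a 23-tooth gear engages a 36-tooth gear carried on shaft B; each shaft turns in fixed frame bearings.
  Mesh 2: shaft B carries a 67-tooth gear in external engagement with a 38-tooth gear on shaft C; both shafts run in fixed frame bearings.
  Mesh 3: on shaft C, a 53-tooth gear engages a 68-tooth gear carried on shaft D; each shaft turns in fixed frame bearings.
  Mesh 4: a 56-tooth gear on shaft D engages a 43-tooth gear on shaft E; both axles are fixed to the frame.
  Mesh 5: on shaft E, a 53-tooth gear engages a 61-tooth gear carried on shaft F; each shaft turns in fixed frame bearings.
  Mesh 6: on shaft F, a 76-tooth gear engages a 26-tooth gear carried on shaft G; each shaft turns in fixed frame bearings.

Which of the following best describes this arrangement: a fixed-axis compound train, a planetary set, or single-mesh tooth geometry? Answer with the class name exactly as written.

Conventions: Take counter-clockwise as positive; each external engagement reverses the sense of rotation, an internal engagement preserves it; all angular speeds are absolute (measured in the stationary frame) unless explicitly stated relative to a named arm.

recognized (7 fixed axles, 6 meshes): fixed-axis compound train
classification: fixed-axis compound train

fixed-axis compound train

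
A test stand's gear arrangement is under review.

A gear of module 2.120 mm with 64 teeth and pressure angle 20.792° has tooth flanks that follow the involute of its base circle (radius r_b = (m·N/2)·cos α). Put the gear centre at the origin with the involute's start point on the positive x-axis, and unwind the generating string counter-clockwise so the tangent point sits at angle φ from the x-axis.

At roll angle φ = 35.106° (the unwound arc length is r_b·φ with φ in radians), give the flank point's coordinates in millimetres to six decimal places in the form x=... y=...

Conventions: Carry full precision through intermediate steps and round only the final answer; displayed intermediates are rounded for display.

x=74.232618 y=4.682758

topology: single-mesh involute geometry — m = 2.120, N = 64
pitch radius r_p = m·N/2 = 2.120·64/2 = 67.840000
base radius r_b = r_p·cos α = 67.840000·cos 20.792° = 63.421937
roll angle φ = 35.106° = 0.61271529 rad
x = r_b·(cos φ + φ·sin φ) = 74.232618
y = r_b·(sin φ − φ·cos φ) = 4.682758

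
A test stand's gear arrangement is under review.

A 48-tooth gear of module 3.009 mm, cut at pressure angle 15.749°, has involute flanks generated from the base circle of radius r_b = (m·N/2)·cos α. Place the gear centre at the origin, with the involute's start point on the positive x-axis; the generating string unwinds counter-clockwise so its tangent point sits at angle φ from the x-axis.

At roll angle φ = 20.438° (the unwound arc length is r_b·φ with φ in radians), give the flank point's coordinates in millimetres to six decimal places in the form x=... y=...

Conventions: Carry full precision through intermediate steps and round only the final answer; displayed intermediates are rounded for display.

topology: single-mesh involute geometry — m = 3.009, N = 48
pitch radius r_p = m·N/2 = 3.009·48/2 = 72.216000
base radius r_b = r_p·cos α = 72.216000·cos 15.749° = 69.505009
roll angle φ = 20.438° = 0.35671039 rad
x = r_b·(cos φ + φ·sin φ) = 73.787323
y = r_b·(sin φ − φ·cos φ) = 1.038260

x=73.787323 y=1.038260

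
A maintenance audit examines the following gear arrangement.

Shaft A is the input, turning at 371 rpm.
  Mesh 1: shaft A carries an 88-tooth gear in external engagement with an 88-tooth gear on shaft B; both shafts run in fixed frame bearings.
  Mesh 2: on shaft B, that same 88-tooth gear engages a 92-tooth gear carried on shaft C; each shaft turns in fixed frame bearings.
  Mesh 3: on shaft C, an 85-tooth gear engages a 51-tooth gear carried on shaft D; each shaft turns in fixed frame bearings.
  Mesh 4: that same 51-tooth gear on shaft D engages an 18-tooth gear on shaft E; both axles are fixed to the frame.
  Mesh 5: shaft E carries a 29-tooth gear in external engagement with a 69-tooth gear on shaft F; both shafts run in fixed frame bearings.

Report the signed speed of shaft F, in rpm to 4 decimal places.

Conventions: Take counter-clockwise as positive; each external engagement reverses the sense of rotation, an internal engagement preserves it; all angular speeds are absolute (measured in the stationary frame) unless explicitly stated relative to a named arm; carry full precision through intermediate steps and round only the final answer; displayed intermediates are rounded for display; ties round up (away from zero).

class = fixed-axis compound train [5 meshes; 5 ratios multiply, 5 sense flips]
mesh 1 [88T→88T]: ω = 371.0000×88/88 = 371.0000 rpm, sense flips to −
mesh 2 [88T→92T]: ω = 371.0000×88/92 = 354.8696 rpm, sense flips to +
mesh 3 [85T→51T]: ω = 354.8696×85/51 = 591.4493 rpm, sense flips to −
mesh 4 [51T→18T]: ω = 591.4493×51/18 = 1675.7729 rpm, sense flips to +
mesh 5 [29T→69T]: ω = 1675.7729×29/69 = 704.3104 rpm, sense flips to −
signed output speed = -704.3104 rpm

-704.3104 rpm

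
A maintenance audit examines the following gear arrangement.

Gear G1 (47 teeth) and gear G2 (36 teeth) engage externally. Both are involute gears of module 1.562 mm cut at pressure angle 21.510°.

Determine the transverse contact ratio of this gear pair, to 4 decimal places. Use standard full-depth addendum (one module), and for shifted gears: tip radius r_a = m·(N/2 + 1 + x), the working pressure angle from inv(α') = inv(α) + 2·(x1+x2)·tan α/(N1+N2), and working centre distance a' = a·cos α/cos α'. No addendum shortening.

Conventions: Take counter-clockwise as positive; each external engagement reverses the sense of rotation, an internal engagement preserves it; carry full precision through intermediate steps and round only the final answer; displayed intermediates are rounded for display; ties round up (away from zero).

recognized (one external pair, fixed centres): single-mesh tooth geometry, m = 1.562, N1 = 47, N2 = 36
base radii: r_b1 = 34.150489, r_b2 = 26.157821
tip radii: r_a1 = 38.269000, r_a2 = 29.678000
no profile shift: α' = α, a' = a
action lengths: √(r_a1²−r_b1²) = 17.270219, √(r_a2²−r_b2²) = 14.019703
base pitch p_b = π·m·cos α = 4.565401
CR = (17.270219 + 14.019703 − 64.823000·sin 21.51000°)/4.565401 = 1.647541
contact ratio ≈ 1.6475

1.6475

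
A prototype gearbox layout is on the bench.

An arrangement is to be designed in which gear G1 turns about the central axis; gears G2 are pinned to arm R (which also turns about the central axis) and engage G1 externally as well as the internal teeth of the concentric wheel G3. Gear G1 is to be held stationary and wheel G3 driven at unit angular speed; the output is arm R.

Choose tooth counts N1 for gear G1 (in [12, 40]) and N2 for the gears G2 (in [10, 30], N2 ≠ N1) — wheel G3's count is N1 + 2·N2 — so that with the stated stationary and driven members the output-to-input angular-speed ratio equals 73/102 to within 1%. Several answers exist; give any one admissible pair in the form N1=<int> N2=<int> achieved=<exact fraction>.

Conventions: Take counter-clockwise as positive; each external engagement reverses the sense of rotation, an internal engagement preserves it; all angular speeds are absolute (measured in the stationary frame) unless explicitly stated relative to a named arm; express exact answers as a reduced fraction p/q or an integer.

design class (target 73/102): planetary set
Willis with ω_sun = 0: ω_arm/ω_ring = N3/(N1+N3); set equal to 73/102  ⇒  N3/N1 = (73/102)/(1 − 73/102) = 73/29
N3 = N1 + 2·N2  ⇒  N2/N1 = (N3/N1 − 1)/2 = (73/29 − 1)/2 = 22/29
smallest multiple with N1 ≥ 12 and N2 ≥ 10: k = 1  ⇒  N1 = 1·29 = 29, N2 = 1·22 = 22 (N1 ≤ 40, N2 ≤ 30, N2 ≠ N1 ✓), N3 = 29 + 2·22 = 73
check: N3/(N1+N3) with N1 = 29, N3 = 73 gives 73/102; |achieved − target| = 0 ≤ 73/10200 ✓

N1=29 N2=22 achieved=73/102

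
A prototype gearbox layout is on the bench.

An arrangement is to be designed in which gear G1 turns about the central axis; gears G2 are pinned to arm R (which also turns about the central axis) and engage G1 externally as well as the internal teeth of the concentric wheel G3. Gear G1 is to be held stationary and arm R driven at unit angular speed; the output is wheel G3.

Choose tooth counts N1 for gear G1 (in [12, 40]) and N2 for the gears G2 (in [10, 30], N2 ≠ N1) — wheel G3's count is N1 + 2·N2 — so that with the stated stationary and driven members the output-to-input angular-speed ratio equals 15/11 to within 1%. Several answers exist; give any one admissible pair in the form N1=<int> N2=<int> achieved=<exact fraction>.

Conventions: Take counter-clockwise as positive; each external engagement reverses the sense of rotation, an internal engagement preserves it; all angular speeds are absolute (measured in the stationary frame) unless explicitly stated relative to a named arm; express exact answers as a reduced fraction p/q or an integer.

design class (target 15/11): planetary set
Willis with ω_sun = 0: ω_ring/ω_arm = (N1+N3)/N3; set equal to 15/11  ⇒  N3/N1 = 1/(15/11 − 1) = 11/4
N3 = N1 + 2·N2  ⇒  N2/N1 = (N3/N1 − 1)/2 = (11/4 − 1)/2 = 7/8
smallest multiple with N1 ≥ 12 and N2 ≥ 10: k = 2  ⇒  N1 = 2·8 = 16, N2 = 2·7 = 14 (N1 ≤ 40, N2 ≤ 30, N2 ≠ N1 ✓), N3 = 16 + 2·14 = 44
check: (N1+N3)/N3 with N1 = 16, N3 = 44 gives 15/11; |achieved − target| = 0 ≤ 3/220 ✓

N1=16 N2=14 achieved=15/11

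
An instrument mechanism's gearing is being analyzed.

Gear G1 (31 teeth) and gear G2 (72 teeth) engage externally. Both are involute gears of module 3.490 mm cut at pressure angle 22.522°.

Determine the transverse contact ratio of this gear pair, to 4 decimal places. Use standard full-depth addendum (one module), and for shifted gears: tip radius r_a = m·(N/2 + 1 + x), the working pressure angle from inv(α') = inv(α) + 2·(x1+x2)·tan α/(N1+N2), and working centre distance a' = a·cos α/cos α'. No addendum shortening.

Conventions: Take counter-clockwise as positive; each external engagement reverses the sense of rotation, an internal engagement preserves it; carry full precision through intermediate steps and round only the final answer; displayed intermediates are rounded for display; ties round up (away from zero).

1.6182

single-mesh involute tooth geometry (31T engaging 72T at module 3.490)
base radii: r_b1 = 49.969311, r_b2 = 116.057754
tip radii: r_a1 = 57.585000, r_a2 = 129.130000
no profile shift: α' = α, a' = a
action lengths: √(r_a1²−r_b1²) = 28.619926, √(r_a2²−r_b2²) = 56.614084
base pitch p_b = π·m·cos α = 10.127950
CR = (28.619926 + 56.614084 − 179.735000·sin 22.52200°)/10.127950 = 1.618161
contact ratio ≈ 1.6182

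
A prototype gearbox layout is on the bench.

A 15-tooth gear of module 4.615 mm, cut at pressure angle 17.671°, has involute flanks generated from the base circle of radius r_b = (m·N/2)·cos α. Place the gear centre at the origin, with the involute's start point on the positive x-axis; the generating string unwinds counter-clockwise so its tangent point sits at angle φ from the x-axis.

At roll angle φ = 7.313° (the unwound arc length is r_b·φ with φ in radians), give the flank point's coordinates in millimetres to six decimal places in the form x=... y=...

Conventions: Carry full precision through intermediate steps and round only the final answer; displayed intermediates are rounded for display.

x=33.246856 y=0.022821

recognized (one wheel, involute flank): single-mesh tooth geometry, m = 4.615, N = 15
pitch radius r_p = m·N/2 = 4.615·15/2 = 34.612500
base radius r_b = r_p·cos α = 34.612500·cos 17.671° = 32.979318
roll angle φ = 7.313° = 0.12763593 rad
x = r_b·(cos φ + φ·sin φ) = 33.246856
y = r_b·(sin φ − φ·cos φ) = 0.022821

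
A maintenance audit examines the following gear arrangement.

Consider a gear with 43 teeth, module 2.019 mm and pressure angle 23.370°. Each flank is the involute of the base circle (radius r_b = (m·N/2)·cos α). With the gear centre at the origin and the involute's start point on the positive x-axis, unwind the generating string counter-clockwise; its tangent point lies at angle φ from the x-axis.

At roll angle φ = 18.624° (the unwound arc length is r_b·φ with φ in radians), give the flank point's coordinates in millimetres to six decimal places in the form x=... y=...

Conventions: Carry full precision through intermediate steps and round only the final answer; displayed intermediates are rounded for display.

recognized (one wheel, involute flank): single-mesh tooth geometry, m = 2.019, N = 43
pitch radius r_p = m·N/2 = 2.019·43/2 = 43.408500
base radius r_b = r_p·cos α = 43.408500·cos 23.370° = 39.847373
roll angle φ = 18.624° = 0.32505012 rad
x = r_b·(cos φ + φ·sin φ) = 41.897182
y = r_b·(sin φ − φ·cos φ) = 0.451371

x=41.897182 y=0.451371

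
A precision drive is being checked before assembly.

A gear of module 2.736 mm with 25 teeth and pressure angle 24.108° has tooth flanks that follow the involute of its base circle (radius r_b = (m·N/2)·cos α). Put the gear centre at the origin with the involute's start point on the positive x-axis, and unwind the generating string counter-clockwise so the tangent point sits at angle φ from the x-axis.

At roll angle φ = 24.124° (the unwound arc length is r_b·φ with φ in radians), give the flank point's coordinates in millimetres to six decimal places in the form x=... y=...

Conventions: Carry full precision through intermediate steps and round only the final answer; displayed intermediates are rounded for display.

x=33.862580 y=0.763011

recognized (one wheel, involute flank): single-mesh tooth geometry, m = 2.736, N = 25
pitch radius r_p = m·N/2 = 2.736·25/2 = 34.200000
base radius r_b = r_p·cos α = 34.200000·cos 24.108° = 31.216979
roll angle φ = 24.124° = 0.42104323 rad
x = r_b·(cos φ + φ·sin φ) = 33.862580
y = r_b·(sin φ − φ·cos φ) = 0.763011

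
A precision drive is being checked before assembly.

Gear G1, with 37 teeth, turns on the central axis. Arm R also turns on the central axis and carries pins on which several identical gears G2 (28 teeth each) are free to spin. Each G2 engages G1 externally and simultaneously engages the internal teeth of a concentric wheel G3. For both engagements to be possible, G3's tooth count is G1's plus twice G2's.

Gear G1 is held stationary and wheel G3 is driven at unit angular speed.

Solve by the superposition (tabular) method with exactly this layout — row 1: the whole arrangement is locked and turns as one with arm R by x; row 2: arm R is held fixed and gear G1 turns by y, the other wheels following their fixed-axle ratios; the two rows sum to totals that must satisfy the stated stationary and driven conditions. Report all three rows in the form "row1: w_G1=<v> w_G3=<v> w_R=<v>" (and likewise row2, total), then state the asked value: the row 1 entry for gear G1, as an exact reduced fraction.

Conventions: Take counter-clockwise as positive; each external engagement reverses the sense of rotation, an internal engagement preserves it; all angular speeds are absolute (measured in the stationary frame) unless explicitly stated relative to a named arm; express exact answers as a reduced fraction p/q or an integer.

row1: w_G1=93/130 w_G3=93/130 w_R=93/130
row2: w_G1=-93/130 w_G3=37/130 w_R=0
total: w_G1=0 w_G3=1 w_R=93/130
asked value: 93/130

class = planetary set [G3 = 37+2·28 = 93; Willis about the carrier]
row 1: whole set turns with the arm by x
superposition row 2 [arm held]: sun y, ring −(37/93)·y, arm 0
boundary: total ω_sun = x + y = 0 and total ω_ring = x − (37/93)·y = 1  ⇒  y = -93/130, x = 93/130
row 2 ring = −(37/93)·(-93/130) = 37/130
totals (row 1 + row 2): sun 93/130 + (-93/130) = 0, ring 93/130 + 37/130 = 1, arm 93/130 + 0 = 93/130
asked cell (row1, sun) = 93/130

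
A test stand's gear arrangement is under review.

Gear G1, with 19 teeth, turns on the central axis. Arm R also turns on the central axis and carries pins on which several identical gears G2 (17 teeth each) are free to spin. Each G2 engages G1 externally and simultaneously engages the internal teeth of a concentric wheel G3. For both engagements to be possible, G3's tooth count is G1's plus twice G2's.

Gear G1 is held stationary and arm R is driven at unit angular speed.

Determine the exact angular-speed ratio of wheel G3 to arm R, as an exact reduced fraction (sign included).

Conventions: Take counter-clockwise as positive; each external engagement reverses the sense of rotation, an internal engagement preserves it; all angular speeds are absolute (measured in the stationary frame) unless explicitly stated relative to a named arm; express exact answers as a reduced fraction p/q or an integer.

72/53

class = planetary set [G3 = 19+2·17 = 53; Willis about the carrier]
ring teeth: 19 + 2·17 = 53
19(ω_sun−ω_arm) = −53(ω_ring−ω_arm),  ω_sun = 0, ω_arm = 1
ω_ring = 1 − (19/53)(0−1) = 72/53
ω_out/ω_in = 72/53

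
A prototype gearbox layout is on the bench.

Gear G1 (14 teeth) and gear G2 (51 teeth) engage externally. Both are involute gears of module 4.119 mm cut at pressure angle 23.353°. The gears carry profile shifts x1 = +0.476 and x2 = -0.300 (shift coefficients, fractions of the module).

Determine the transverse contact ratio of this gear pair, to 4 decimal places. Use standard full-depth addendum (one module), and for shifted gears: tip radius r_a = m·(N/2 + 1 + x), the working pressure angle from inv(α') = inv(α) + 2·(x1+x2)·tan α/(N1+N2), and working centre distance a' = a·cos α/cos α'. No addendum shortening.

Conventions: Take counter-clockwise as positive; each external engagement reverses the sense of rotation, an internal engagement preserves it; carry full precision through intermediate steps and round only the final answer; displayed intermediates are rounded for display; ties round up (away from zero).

1.3781

topology: single-mesh involute geometry — m = 4.119, 14T/51T pair
base radii: r_b1 = 26.471003, r_b2 = 96.430084
tip radii: r_a1 = 34.912644, r_a2 = 107.917800
inv(α') = inv(23.353°) + 2·(+0.476-0.300)·tan α/(14+51) = 0.02651650  ⇒  α' = 24.04811°
a' = a·cos α / cos α' = 133.8675·cos 23.353°/cos 24.04811° = 134.582355
action lengths: √(r_a1²−r_b1²) = 22.763538, √(r_a2²−r_b2²) = 48.450907
base pitch p_b = π·m·cos α = 11.880159
CR = (22.763538 + 48.450907 − 134.582355·sin 24.04811°)/11.880159 = 1.378066
contact ratio ≈ 1.3781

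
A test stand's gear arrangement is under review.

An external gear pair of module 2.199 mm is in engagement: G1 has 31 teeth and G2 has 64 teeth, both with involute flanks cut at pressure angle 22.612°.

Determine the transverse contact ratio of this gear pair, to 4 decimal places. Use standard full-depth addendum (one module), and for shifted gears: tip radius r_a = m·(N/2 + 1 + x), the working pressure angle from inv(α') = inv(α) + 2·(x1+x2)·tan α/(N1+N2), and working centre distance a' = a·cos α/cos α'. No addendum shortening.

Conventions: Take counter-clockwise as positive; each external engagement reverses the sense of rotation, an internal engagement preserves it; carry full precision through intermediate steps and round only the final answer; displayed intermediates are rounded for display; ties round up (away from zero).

1.6080

single-mesh involute tooth geometry (31T engaging 64T at module 2.199)
base radii: r_b1 = 31.464415, r_b2 = 64.958791
tip radii: r_a1 = 36.283500, r_a2 = 72.567000
no profile shift: α' = α, a' = a
action lengths: √(r_a1²−r_b1²) = 18.068840, √(r_a2²−r_b2²) = 32.346946
base pitch p_b = π·m·cos α = 6.377314
CR = (18.068840 + 32.346946 − 104.452500·sin 22.61200°)/6.377314 = 1.608041
contact ratio ≈ 1.6080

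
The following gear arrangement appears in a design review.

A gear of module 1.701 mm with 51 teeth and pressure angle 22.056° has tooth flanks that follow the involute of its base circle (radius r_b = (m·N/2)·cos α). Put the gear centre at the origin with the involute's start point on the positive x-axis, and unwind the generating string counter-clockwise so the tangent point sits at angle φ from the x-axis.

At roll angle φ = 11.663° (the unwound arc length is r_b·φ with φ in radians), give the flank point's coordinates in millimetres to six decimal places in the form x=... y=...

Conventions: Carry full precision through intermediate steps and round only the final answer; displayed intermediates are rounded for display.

x=41.025438 y=0.112559

topology: single-mesh involute geometry — m = 1.701, N = 51
pitch radius r_p = m·N/2 = 1.701·51/2 = 43.375500
base radius r_b = r_p·cos α = 43.375500·cos 22.056° = 40.201163
roll angle φ = 11.663° = 0.20355775 rad
x = r_b·(cos φ + φ·sin φ) = 41.025438
y = r_b·(sin φ − φ·cos φ) = 0.112559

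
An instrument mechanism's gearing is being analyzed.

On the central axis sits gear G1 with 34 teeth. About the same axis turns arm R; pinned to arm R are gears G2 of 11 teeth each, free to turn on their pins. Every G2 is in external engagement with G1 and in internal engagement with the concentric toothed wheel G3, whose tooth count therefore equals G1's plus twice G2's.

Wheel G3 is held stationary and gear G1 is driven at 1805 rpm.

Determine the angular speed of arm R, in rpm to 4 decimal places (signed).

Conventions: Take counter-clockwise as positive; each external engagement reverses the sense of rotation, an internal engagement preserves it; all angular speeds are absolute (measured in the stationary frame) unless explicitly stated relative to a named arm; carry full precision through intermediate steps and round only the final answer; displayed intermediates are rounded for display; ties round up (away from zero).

recognized (axles ride arm R): planetary set, 34/11/56 teeth
normalise by the input: solve with ω_sun = 1, then scale by 1805 rpm
ring teeth: 34 + 2·11 = 56
34(ω_sun−ω_arm) = −56(ω_ring−ω_arm),  ω_ring = 0, ω_sun = 1
34(1−ω_arm) = −56(0−ω_arm)  ⇒  90·ω_arm = 34  ⇒  ω_arm = 17/45
scale: ω_arm = 17/45 × 1805 rpm = +681.8889 rpm

+681.8889 rpm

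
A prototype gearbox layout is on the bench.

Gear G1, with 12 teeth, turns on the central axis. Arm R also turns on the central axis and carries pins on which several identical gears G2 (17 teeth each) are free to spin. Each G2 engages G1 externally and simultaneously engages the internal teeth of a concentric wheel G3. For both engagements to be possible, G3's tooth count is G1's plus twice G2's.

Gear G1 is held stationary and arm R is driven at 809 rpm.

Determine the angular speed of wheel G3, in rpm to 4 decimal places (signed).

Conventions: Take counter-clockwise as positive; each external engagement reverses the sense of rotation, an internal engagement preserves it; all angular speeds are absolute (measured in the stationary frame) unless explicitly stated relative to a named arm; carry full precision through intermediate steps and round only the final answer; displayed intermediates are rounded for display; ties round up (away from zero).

+1020.0435 rpm

topology: planetary set — G1 12T / G2 17T / G3 46T, arm = carrier (Willis)
normalise by the input: solve with ω_arm = 1, then scale by 809 rpm
ring teeth: 12 + 2·17 = 46
12(ω_sun−ω_arm) = −46(ω_ring−ω_arm),  ω_sun = 0, ω_arm = 1
ω_ring = 1 − (12/46)(0−1) = 29/23
scale: ω_ring = 29/23 × 809 rpm = +1020.0435 rpm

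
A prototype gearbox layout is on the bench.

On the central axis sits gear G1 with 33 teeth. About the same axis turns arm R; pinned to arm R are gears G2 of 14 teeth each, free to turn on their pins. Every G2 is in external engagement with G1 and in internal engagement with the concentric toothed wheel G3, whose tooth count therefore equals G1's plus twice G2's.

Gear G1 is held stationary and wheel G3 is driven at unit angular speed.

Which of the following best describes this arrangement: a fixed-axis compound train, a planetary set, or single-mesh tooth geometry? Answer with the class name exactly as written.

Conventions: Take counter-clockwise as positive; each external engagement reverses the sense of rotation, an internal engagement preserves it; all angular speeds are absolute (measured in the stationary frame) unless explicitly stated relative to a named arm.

planetary set

class = planetary set [G3 = 33+2·14 = 61; Willis about the carrier]
classification: planetary set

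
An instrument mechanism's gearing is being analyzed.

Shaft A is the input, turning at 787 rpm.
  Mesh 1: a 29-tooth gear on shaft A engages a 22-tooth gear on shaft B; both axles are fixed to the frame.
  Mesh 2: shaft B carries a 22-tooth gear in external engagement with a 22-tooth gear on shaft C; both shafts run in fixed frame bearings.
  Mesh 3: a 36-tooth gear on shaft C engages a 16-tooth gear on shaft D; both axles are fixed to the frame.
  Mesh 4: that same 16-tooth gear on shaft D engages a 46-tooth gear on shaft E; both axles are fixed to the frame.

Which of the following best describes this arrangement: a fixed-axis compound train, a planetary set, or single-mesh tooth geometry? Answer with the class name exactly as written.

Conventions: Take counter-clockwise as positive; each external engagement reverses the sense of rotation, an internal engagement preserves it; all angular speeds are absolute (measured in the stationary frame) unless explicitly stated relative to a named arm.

4-mesh fixed-axis compound train (all bearings frame-fixed)
classification: fixed-axis compound train

fixed-axis compound train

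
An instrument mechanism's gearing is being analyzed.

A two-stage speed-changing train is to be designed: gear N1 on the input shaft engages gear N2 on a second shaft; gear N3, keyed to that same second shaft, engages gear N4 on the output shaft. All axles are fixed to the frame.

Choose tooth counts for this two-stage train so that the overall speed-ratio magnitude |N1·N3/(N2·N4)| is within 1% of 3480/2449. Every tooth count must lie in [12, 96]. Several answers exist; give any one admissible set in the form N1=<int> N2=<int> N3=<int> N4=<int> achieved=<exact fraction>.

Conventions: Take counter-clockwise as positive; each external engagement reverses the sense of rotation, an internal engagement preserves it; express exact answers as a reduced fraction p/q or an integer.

N1=40 N2=31 N3=87 N4=79 achieved=3480/2449

design class (target 3480/2449): fixed-axis compound train
target = 3480/2449 in lowest terms: an exact hit needs N1·N3 = k·3480 and N2·N4 = k·2449 for one integer k, every count in [12, 96]; additionally prefer no 1:1 stage (N1 ≠ N2, N3 ≠ N4)
k = 1: N1·N3 = 3480 = 40·87, N2·N4 = 2449 = 31·79
achieved = 40·87/(31·79) = 3480/2449; |achieved − target| = 0 ≤ 174/12245 ✓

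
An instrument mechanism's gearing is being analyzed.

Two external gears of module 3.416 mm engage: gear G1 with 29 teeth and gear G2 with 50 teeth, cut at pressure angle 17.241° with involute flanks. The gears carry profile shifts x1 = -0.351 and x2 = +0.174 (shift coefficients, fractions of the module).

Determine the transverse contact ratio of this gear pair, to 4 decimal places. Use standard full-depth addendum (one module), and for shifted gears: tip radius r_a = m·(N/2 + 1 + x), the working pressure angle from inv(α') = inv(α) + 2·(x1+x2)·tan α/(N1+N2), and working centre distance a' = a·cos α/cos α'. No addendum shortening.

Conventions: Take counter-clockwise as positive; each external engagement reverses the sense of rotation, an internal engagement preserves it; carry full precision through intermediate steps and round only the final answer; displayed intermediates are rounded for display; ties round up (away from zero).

recognized (one external pair, fixed centres): single-mesh tooth geometry, m = 3.416, N1 = 29, N2 = 50
base radii: r_b1 = 47.306355, r_b2 = 81.562680
tip radii: r_a1 = 51.748984, r_a2 = 89.410384
inv(α') = inv(17.241°) + 2·(-0.351+0.174)·tan α/(29+50) = 0.00803320  ⇒  α' = 16.36765°
a' = a·cos α / cos α' = 134.9320·cos 17.241°/cos 16.36765° = 134.312276
action lengths: √(r_a1²−r_b1²) = 20.977754, √(r_a2²−r_b2²) = 36.629851
base pitch p_b = π·m·cos α = 10.249469
CR = (20.977754 + 36.629851 − 134.312276·sin 16.36765°)/10.249469 = 1.927752
contact ratio ≈ 1.9278

1.9278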